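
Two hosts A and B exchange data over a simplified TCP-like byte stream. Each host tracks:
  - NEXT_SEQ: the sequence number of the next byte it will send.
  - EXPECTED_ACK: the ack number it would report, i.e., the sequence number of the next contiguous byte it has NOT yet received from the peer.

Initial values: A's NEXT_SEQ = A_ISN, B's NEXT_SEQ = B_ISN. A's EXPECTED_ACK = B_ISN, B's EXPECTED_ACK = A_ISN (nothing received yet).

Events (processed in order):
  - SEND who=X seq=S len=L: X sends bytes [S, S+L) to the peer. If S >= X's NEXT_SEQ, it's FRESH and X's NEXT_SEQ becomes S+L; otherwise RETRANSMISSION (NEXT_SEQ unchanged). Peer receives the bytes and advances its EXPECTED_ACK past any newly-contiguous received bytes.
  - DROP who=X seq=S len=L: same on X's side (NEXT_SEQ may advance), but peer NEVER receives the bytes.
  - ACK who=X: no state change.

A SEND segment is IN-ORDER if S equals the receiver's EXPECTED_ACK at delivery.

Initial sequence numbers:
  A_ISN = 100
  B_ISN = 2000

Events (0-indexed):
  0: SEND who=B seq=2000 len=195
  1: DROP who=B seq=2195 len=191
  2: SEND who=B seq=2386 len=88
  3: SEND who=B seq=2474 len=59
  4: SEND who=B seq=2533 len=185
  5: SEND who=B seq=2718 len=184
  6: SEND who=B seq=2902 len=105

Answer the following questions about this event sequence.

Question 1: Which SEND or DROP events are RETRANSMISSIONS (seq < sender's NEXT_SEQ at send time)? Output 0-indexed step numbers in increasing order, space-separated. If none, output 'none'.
Answer: none

Derivation:
Step 0: SEND seq=2000 -> fresh
Step 1: DROP seq=2195 -> fresh
Step 2: SEND seq=2386 -> fresh
Step 3: SEND seq=2474 -> fresh
Step 4: SEND seq=2533 -> fresh
Step 5: SEND seq=2718 -> fresh
Step 6: SEND seq=2902 -> fresh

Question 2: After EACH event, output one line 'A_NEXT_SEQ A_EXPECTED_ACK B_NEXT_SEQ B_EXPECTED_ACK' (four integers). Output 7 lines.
100 2195 2195 100
100 2195 2386 100
100 2195 2474 100
100 2195 2533 100
100 2195 2718 100
100 2195 2902 100
100 2195 3007 100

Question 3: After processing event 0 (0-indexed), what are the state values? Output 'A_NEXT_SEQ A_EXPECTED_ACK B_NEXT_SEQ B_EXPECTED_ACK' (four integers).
After event 0: A_seq=100 A_ack=2195 B_seq=2195 B_ack=100

100 2195 2195 100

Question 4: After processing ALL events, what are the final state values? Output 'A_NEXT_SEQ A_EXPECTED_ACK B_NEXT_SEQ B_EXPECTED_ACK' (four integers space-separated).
Answer: 100 2195 3007 100

Derivation:
After event 0: A_seq=100 A_ack=2195 B_seq=2195 B_ack=100
After event 1: A_seq=100 A_ack=2195 B_seq=2386 B_ack=100
After event 2: A_seq=100 A_ack=2195 B_seq=2474 B_ack=100
After event 3: A_seq=100 A_ack=2195 B_seq=2533 B_ack=100
After event 4: A_seq=100 A_ack=2195 B_seq=2718 B_ack=100
After event 5: A_seq=100 A_ack=2195 B_seq=2902 B_ack=100
After event 6: A_seq=100 A_ack=2195 B_seq=3007 B_ack=100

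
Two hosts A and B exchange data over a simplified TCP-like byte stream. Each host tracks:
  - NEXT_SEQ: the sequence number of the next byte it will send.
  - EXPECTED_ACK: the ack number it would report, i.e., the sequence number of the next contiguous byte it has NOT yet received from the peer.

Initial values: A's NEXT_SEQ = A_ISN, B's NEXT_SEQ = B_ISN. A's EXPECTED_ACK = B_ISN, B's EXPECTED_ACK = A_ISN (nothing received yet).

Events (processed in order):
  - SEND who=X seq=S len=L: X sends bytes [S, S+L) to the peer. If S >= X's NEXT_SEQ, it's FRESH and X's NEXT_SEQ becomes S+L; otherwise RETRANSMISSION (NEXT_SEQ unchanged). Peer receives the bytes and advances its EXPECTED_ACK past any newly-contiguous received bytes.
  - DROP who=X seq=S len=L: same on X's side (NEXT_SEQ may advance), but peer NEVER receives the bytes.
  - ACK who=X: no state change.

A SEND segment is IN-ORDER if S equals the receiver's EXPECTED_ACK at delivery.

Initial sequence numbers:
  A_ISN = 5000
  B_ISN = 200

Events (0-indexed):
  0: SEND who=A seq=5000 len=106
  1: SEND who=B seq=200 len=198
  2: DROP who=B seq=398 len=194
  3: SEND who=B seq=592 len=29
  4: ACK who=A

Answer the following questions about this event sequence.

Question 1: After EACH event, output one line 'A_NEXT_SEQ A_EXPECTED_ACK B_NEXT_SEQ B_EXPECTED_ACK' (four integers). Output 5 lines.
5106 200 200 5106
5106 398 398 5106
5106 398 592 5106
5106 398 621 5106
5106 398 621 5106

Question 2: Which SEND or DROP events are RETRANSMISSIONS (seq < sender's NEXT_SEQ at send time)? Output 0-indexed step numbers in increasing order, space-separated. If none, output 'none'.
Step 0: SEND seq=5000 -> fresh
Step 1: SEND seq=200 -> fresh
Step 2: DROP seq=398 -> fresh
Step 3: SEND seq=592 -> fresh

Answer: none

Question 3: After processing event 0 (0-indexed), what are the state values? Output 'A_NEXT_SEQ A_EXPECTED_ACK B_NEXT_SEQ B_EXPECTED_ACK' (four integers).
After event 0: A_seq=5106 A_ack=200 B_seq=200 B_ack=5106

5106 200 200 5106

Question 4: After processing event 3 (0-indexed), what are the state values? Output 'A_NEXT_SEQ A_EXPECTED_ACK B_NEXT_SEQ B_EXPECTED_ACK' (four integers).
After event 0: A_seq=5106 A_ack=200 B_seq=200 B_ack=5106
After event 1: A_seq=5106 A_ack=398 B_seq=398 B_ack=5106
After event 2: A_seq=5106 A_ack=398 B_seq=592 B_ack=5106
After event 3: A_seq=5106 A_ack=398 B_seq=621 B_ack=5106

5106 398 621 5106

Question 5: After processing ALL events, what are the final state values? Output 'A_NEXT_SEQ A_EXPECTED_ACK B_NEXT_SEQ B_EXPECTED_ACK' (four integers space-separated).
Answer: 5106 398 621 5106

Derivation:
After event 0: A_seq=5106 A_ack=200 B_seq=200 B_ack=5106
After event 1: A_seq=5106 A_ack=398 B_seq=398 B_ack=5106
After event 2: A_seq=5106 A_ack=398 B_seq=592 B_ack=5106
After event 3: A_seq=5106 A_ack=398 B_seq=621 B_ack=5106
After event 4: A_seq=5106 A_ack=398 B_seq=621 B_ack=5106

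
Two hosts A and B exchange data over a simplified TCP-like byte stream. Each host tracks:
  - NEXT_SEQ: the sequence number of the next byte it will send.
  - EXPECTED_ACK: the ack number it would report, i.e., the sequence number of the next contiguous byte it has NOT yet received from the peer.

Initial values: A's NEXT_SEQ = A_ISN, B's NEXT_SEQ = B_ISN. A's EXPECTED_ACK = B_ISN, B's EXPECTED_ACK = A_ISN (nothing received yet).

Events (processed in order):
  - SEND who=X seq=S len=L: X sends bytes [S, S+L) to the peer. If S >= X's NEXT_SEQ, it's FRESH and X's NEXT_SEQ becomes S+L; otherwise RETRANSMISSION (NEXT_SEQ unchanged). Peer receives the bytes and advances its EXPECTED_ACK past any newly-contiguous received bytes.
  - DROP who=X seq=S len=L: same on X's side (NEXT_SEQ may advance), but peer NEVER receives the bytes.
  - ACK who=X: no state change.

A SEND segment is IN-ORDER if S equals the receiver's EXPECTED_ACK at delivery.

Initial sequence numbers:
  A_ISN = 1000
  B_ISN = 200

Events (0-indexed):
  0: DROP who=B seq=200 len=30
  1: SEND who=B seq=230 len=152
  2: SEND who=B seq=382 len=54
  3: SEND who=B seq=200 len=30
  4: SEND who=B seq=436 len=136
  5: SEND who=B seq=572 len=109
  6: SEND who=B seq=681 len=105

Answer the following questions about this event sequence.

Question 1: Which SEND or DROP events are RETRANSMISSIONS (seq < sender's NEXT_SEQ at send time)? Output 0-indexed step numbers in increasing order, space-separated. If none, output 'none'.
Answer: 3

Derivation:
Step 0: DROP seq=200 -> fresh
Step 1: SEND seq=230 -> fresh
Step 2: SEND seq=382 -> fresh
Step 3: SEND seq=200 -> retransmit
Step 4: SEND seq=436 -> fresh
Step 5: SEND seq=572 -> fresh
Step 6: SEND seq=681 -> fresh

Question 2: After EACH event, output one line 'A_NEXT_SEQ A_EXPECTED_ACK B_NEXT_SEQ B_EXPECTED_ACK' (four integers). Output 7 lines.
1000 200 230 1000
1000 200 382 1000
1000 200 436 1000
1000 436 436 1000
1000 572 572 1000
1000 681 681 1000
1000 786 786 1000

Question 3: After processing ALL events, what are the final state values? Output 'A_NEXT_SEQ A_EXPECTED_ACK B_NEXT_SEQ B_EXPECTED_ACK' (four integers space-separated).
After event 0: A_seq=1000 A_ack=200 B_seq=230 B_ack=1000
After event 1: A_seq=1000 A_ack=200 B_seq=382 B_ack=1000
After event 2: A_seq=1000 A_ack=200 B_seq=436 B_ack=1000
After event 3: A_seq=1000 A_ack=436 B_seq=436 B_ack=1000
After event 4: A_seq=1000 A_ack=572 B_seq=572 B_ack=1000
After event 5: A_seq=1000 A_ack=681 B_seq=681 B_ack=1000
After event 6: A_seq=1000 A_ack=786 B_seq=786 B_ack=1000

Answer: 1000 786 786 1000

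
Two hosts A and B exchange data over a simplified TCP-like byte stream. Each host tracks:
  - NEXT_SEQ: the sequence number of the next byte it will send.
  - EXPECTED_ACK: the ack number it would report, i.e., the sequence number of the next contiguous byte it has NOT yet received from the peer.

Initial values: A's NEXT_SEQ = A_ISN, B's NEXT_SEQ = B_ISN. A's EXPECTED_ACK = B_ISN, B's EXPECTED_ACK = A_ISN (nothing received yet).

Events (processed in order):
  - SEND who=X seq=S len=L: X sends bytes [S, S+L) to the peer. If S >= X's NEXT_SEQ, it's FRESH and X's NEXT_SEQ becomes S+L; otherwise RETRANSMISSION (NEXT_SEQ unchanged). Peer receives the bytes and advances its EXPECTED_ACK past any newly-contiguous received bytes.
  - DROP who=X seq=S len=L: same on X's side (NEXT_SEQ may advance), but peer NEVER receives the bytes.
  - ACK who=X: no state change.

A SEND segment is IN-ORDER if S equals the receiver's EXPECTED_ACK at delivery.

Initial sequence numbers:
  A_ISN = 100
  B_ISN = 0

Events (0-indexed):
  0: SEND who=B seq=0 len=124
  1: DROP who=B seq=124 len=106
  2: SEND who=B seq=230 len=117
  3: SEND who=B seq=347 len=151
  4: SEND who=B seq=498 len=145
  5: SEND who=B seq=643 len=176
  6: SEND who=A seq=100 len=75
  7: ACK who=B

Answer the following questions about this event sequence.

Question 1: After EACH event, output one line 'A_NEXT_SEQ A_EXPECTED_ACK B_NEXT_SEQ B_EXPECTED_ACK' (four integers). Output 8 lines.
100 124 124 100
100 124 230 100
100 124 347 100
100 124 498 100
100 124 643 100
100 124 819 100
175 124 819 175
175 124 819 175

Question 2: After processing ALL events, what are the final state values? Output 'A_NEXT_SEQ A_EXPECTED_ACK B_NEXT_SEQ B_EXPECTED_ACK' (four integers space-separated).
After event 0: A_seq=100 A_ack=124 B_seq=124 B_ack=100
After event 1: A_seq=100 A_ack=124 B_seq=230 B_ack=100
After event 2: A_seq=100 A_ack=124 B_seq=347 B_ack=100
After event 3: A_seq=100 A_ack=124 B_seq=498 B_ack=100
After event 4: A_seq=100 A_ack=124 B_seq=643 B_ack=100
After event 5: A_seq=100 A_ack=124 B_seq=819 B_ack=100
After event 6: A_seq=175 A_ack=124 B_seq=819 B_ack=175
After event 7: A_seq=175 A_ack=124 B_seq=819 B_ack=175

Answer: 175 124 819 175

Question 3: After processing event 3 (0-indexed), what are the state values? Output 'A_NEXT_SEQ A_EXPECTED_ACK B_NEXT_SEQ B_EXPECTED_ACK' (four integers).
After event 0: A_seq=100 A_ack=124 B_seq=124 B_ack=100
After event 1: A_seq=100 A_ack=124 B_seq=230 B_ack=100
After event 2: A_seq=100 A_ack=124 B_seq=347 B_ack=100
After event 3: A_seq=100 A_ack=124 B_seq=498 B_ack=100

100 124 498 100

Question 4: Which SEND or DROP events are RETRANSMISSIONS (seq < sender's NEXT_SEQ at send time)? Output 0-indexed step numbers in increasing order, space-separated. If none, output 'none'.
Answer: none

Derivation:
Step 0: SEND seq=0 -> fresh
Step 1: DROP seq=124 -> fresh
Step 2: SEND seq=230 -> fresh
Step 3: SEND seq=347 -> fresh
Step 4: SEND seq=498 -> fresh
Step 5: SEND seq=643 -> fresh
Step 6: SEND seq=100 -> fresh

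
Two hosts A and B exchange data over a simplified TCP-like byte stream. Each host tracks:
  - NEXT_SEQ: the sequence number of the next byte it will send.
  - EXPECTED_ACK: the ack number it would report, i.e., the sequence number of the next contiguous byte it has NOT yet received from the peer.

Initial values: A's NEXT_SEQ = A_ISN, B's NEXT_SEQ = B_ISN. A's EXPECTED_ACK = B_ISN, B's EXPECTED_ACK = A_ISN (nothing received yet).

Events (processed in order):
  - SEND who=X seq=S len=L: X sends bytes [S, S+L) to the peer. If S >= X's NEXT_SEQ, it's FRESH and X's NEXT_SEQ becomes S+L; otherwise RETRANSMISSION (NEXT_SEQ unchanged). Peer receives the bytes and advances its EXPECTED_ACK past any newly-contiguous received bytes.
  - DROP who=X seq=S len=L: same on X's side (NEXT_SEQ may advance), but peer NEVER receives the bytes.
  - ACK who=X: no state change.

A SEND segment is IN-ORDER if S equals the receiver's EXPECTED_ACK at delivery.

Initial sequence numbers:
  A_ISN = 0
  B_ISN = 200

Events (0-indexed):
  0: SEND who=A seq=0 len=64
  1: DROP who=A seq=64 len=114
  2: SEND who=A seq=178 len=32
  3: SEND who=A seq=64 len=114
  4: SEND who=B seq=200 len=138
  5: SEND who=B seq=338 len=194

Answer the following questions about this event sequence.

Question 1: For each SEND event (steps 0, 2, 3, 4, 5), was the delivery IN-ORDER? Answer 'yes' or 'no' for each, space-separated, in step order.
Step 0: SEND seq=0 -> in-order
Step 2: SEND seq=178 -> out-of-order
Step 3: SEND seq=64 -> in-order
Step 4: SEND seq=200 -> in-order
Step 5: SEND seq=338 -> in-order

Answer: yes no yes yes yes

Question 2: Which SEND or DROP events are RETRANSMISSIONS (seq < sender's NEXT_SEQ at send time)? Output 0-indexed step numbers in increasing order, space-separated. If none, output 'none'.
Answer: 3

Derivation:
Step 0: SEND seq=0 -> fresh
Step 1: DROP seq=64 -> fresh
Step 2: SEND seq=178 -> fresh
Step 3: SEND seq=64 -> retransmit
Step 4: SEND seq=200 -> fresh
Step 5: SEND seq=338 -> fresh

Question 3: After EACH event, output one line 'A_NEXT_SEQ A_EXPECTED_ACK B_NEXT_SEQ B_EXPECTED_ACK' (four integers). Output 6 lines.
64 200 200 64
178 200 200 64
210 200 200 64
210 200 200 210
210 338 338 210
210 532 532 210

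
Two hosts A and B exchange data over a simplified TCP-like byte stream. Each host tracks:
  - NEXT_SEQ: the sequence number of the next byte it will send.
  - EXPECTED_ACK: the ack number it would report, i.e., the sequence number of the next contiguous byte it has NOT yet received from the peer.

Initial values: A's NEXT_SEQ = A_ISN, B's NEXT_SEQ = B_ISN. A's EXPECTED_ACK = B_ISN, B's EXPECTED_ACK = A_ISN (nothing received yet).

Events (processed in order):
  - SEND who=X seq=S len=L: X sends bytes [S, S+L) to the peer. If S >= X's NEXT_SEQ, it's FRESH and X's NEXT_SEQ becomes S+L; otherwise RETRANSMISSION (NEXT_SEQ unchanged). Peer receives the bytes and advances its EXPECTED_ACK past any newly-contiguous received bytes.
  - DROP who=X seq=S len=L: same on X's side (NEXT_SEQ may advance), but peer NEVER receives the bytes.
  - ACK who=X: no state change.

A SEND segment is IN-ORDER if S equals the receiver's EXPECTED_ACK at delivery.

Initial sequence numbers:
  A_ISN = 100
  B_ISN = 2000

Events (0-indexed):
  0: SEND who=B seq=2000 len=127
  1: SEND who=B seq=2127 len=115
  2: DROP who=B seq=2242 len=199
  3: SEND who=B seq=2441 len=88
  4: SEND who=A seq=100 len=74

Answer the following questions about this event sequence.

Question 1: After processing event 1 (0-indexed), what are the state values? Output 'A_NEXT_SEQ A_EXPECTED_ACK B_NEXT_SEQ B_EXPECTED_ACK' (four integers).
After event 0: A_seq=100 A_ack=2127 B_seq=2127 B_ack=100
After event 1: A_seq=100 A_ack=2242 B_seq=2242 B_ack=100

100 2242 2242 100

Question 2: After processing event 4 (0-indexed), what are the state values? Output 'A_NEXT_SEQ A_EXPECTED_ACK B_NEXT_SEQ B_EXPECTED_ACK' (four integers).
After event 0: A_seq=100 A_ack=2127 B_seq=2127 B_ack=100
After event 1: A_seq=100 A_ack=2242 B_seq=2242 B_ack=100
After event 2: A_seq=100 A_ack=2242 B_seq=2441 B_ack=100
After event 3: A_seq=100 A_ack=2242 B_seq=2529 B_ack=100
After event 4: A_seq=174 A_ack=2242 B_seq=2529 B_ack=174

174 2242 2529 174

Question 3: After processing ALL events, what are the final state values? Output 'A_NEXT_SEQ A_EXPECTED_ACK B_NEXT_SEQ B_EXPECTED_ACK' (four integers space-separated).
After event 0: A_seq=100 A_ack=2127 B_seq=2127 B_ack=100
After event 1: A_seq=100 A_ack=2242 B_seq=2242 B_ack=100
After event 2: A_seq=100 A_ack=2242 B_seq=2441 B_ack=100
After event 3: A_seq=100 A_ack=2242 B_seq=2529 B_ack=100
After event 4: A_seq=174 A_ack=2242 B_seq=2529 B_ack=174

Answer: 174 2242 2529 174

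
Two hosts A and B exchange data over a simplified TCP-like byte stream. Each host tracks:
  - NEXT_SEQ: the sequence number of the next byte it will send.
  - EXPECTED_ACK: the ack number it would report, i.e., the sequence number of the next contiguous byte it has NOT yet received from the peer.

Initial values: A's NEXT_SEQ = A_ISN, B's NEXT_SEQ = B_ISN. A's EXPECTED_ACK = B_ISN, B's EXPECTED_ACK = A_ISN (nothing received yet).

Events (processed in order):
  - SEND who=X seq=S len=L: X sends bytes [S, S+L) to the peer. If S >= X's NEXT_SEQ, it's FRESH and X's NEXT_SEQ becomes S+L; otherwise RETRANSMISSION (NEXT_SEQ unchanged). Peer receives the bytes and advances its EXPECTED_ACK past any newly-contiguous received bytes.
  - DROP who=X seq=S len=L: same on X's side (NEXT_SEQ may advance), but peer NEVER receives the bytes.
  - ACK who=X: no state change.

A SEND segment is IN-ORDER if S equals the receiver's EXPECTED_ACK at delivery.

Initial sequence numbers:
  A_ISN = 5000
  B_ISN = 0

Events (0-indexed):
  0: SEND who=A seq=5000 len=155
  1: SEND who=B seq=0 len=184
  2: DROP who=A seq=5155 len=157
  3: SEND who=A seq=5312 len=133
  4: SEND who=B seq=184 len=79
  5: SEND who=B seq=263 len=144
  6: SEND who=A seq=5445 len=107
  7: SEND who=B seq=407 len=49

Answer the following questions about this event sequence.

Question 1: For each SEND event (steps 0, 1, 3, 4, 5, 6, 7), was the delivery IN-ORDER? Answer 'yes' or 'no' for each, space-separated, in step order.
Answer: yes yes no yes yes no yes

Derivation:
Step 0: SEND seq=5000 -> in-order
Step 1: SEND seq=0 -> in-order
Step 3: SEND seq=5312 -> out-of-order
Step 4: SEND seq=184 -> in-order
Step 5: SEND seq=263 -> in-order
Step 6: SEND seq=5445 -> out-of-order
Step 7: SEND seq=407 -> in-order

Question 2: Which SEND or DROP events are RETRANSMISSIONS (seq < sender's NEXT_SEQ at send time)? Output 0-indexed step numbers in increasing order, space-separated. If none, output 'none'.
Answer: none

Derivation:
Step 0: SEND seq=5000 -> fresh
Step 1: SEND seq=0 -> fresh
Step 2: DROP seq=5155 -> fresh
Step 3: SEND seq=5312 -> fresh
Step 4: SEND seq=184 -> fresh
Step 5: SEND seq=263 -> fresh
Step 6: SEND seq=5445 -> fresh
Step 7: SEND seq=407 -> fresh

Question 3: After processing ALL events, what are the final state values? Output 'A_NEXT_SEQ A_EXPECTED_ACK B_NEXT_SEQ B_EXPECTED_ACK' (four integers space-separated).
Answer: 5552 456 456 5155

Derivation:
After event 0: A_seq=5155 A_ack=0 B_seq=0 B_ack=5155
After event 1: A_seq=5155 A_ack=184 B_seq=184 B_ack=5155
After event 2: A_seq=5312 A_ack=184 B_seq=184 B_ack=5155
After event 3: A_seq=5445 A_ack=184 B_seq=184 B_ack=5155
After event 4: A_seq=5445 A_ack=263 B_seq=263 B_ack=5155
After event 5: A_seq=5445 A_ack=407 B_seq=407 B_ack=5155
After event 6: A_seq=5552 A_ack=407 B_seq=407 B_ack=5155
After event 7: A_seq=5552 A_ack=456 B_seq=456 B_ack=5155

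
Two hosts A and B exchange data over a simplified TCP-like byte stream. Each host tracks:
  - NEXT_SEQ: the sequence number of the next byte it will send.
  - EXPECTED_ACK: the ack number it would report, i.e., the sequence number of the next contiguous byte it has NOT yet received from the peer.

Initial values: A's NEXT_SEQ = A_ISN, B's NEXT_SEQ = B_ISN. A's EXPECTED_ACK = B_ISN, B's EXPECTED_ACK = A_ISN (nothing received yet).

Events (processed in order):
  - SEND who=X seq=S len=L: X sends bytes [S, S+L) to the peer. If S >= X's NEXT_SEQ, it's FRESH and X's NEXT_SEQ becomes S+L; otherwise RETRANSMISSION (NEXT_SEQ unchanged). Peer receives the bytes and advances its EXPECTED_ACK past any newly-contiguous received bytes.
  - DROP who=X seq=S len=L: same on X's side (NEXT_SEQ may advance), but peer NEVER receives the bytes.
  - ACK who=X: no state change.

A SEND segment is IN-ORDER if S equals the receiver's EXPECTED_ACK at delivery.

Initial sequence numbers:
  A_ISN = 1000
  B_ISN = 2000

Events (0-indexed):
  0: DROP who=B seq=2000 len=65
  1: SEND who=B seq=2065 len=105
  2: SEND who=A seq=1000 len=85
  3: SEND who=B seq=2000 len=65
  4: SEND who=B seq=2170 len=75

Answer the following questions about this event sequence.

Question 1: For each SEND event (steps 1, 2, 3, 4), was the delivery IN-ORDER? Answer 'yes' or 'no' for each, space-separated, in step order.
Answer: no yes yes yes

Derivation:
Step 1: SEND seq=2065 -> out-of-order
Step 2: SEND seq=1000 -> in-order
Step 3: SEND seq=2000 -> in-order
Step 4: SEND seq=2170 -> in-order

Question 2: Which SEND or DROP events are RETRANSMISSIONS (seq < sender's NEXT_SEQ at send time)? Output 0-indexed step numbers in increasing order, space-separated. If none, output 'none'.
Answer: 3

Derivation:
Step 0: DROP seq=2000 -> fresh
Step 1: SEND seq=2065 -> fresh
Step 2: SEND seq=1000 -> fresh
Step 3: SEND seq=2000 -> retransmit
Step 4: SEND seq=2170 -> fresh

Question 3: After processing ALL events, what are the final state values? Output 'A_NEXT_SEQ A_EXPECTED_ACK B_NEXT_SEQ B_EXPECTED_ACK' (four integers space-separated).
After event 0: A_seq=1000 A_ack=2000 B_seq=2065 B_ack=1000
After event 1: A_seq=1000 A_ack=2000 B_seq=2170 B_ack=1000
After event 2: A_seq=1085 A_ack=2000 B_seq=2170 B_ack=1085
After event 3: A_seq=1085 A_ack=2170 B_seq=2170 B_ack=1085
After event 4: A_seq=1085 A_ack=2245 B_seq=2245 B_ack=1085

Answer: 1085 2245 2245 1085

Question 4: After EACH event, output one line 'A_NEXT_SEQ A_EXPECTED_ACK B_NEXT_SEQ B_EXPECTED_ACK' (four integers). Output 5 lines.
1000 2000 2065 1000
1000 2000 2170 1000
1085 2000 2170 1085
1085 2170 2170 1085
1085 2245 2245 1085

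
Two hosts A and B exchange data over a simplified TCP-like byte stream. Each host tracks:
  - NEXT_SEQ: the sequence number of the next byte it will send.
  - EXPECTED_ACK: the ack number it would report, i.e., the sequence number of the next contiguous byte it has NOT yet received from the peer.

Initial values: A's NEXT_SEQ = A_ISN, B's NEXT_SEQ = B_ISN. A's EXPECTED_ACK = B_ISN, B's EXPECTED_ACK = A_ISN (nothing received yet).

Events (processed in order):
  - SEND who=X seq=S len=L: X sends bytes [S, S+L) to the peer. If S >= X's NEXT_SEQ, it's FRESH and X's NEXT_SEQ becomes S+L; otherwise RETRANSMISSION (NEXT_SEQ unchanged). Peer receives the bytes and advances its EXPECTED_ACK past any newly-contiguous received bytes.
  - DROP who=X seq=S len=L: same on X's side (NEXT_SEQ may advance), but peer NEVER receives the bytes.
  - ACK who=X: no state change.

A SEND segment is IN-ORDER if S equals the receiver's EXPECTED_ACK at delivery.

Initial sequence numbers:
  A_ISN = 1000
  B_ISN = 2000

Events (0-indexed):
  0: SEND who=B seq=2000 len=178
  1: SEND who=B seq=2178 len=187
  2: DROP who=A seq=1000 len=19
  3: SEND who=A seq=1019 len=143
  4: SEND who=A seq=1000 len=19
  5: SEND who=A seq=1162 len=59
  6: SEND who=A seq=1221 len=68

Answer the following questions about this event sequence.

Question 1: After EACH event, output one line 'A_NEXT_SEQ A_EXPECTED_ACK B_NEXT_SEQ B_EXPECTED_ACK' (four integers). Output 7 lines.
1000 2178 2178 1000
1000 2365 2365 1000
1019 2365 2365 1000
1162 2365 2365 1000
1162 2365 2365 1162
1221 2365 2365 1221
1289 2365 2365 1289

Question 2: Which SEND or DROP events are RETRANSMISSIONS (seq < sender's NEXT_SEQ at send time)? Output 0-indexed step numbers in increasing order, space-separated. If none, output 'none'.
Step 0: SEND seq=2000 -> fresh
Step 1: SEND seq=2178 -> fresh
Step 2: DROP seq=1000 -> fresh
Step 3: SEND seq=1019 -> fresh
Step 4: SEND seq=1000 -> retransmit
Step 5: SEND seq=1162 -> fresh
Step 6: SEND seq=1221 -> fresh

Answer: 4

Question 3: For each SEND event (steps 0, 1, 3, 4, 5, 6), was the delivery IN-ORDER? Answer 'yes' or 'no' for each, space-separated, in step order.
Answer: yes yes no yes yes yes

Derivation:
Step 0: SEND seq=2000 -> in-order
Step 1: SEND seq=2178 -> in-order
Step 3: SEND seq=1019 -> out-of-order
Step 4: SEND seq=1000 -> in-order
Step 5: SEND seq=1162 -> in-order
Step 6: SEND seq=1221 -> in-order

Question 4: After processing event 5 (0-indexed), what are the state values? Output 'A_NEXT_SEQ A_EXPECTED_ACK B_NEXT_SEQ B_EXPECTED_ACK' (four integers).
After event 0: A_seq=1000 A_ack=2178 B_seq=2178 B_ack=1000
After event 1: A_seq=1000 A_ack=2365 B_seq=2365 B_ack=1000
After event 2: A_seq=1019 A_ack=2365 B_seq=2365 B_ack=1000
After event 3: A_seq=1162 A_ack=2365 B_seq=2365 B_ack=1000
After event 4: A_seq=1162 A_ack=2365 B_seq=2365 B_ack=1162
After event 5: A_seq=1221 A_ack=2365 B_seq=2365 B_ack=1221

1221 2365 2365 1221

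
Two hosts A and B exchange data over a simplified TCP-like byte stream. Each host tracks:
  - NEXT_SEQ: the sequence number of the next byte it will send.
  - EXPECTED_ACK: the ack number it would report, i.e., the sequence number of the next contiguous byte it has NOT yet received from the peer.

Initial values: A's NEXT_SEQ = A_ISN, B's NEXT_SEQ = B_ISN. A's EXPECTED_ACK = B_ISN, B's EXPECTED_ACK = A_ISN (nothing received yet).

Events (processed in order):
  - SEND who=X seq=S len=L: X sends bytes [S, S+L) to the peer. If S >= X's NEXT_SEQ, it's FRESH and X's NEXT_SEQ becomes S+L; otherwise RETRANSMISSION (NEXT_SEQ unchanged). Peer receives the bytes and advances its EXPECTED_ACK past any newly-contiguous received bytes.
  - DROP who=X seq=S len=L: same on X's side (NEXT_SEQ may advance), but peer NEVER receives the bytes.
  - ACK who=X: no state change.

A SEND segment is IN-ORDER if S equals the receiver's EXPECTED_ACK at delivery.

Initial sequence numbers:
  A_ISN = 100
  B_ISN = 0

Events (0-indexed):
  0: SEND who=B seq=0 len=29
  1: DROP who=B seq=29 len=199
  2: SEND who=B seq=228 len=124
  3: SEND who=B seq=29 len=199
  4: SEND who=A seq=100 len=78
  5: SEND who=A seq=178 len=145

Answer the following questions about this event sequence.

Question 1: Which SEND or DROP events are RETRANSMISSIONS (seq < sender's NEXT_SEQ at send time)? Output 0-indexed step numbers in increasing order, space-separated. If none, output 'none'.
Answer: 3

Derivation:
Step 0: SEND seq=0 -> fresh
Step 1: DROP seq=29 -> fresh
Step 2: SEND seq=228 -> fresh
Step 3: SEND seq=29 -> retransmit
Step 4: SEND seq=100 -> fresh
Step 5: SEND seq=178 -> fresh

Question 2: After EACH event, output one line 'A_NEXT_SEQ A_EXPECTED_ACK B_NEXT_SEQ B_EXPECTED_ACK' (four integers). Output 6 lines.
100 29 29 100
100 29 228 100
100 29 352 100
100 352 352 100
178 352 352 178
323 352 352 323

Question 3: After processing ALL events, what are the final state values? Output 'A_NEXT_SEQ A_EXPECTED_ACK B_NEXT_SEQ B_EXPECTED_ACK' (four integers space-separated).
Answer: 323 352 352 323

Derivation:
After event 0: A_seq=100 A_ack=29 B_seq=29 B_ack=100
After event 1: A_seq=100 A_ack=29 B_seq=228 B_ack=100
After event 2: A_seq=100 A_ack=29 B_seq=352 B_ack=100
After event 3: A_seq=100 A_ack=352 B_seq=352 B_ack=100
After event 4: A_seq=178 A_ack=352 B_seq=352 B_ack=178
After event 5: A_seq=323 A_ack=352 B_seq=352 B_ack=323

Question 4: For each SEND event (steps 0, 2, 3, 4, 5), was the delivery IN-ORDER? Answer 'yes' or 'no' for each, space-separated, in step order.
Step 0: SEND seq=0 -> in-order
Step 2: SEND seq=228 -> out-of-order
Step 3: SEND seq=29 -> in-order
Step 4: SEND seq=100 -> in-order
Step 5: SEND seq=178 -> in-order

Answer: yes no yes yes yes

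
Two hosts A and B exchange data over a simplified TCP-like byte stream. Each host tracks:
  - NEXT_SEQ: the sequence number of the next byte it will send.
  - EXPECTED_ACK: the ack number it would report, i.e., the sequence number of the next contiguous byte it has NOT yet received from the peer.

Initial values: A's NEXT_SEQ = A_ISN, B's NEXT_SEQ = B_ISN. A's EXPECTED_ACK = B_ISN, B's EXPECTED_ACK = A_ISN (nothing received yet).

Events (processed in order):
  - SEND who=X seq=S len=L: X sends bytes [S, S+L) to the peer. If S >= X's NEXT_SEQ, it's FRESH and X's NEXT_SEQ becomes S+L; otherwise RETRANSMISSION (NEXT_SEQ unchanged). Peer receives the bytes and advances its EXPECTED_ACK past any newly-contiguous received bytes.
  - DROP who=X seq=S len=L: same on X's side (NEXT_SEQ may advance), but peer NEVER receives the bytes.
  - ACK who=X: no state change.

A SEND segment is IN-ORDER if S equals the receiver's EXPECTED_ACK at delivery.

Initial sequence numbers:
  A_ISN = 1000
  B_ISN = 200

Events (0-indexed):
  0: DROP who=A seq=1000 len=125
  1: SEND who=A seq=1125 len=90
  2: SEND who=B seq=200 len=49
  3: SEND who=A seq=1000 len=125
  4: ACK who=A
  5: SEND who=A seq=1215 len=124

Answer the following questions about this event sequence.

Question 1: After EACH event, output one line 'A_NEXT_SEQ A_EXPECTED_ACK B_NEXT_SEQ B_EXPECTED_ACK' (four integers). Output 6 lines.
1125 200 200 1000
1215 200 200 1000
1215 249 249 1000
1215 249 249 1215
1215 249 249 1215
1339 249 249 1339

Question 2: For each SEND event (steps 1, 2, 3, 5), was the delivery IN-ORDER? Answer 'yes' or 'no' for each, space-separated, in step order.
Step 1: SEND seq=1125 -> out-of-order
Step 2: SEND seq=200 -> in-order
Step 3: SEND seq=1000 -> in-order
Step 5: SEND seq=1215 -> in-order

Answer: no yes yes yes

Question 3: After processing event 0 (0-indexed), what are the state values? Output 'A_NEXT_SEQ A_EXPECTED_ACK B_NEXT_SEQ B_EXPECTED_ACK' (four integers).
After event 0: A_seq=1125 A_ack=200 B_seq=200 B_ack=1000

1125 200 200 1000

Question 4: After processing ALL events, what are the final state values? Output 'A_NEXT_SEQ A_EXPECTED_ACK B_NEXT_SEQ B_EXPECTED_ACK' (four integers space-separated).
Answer: 1339 249 249 1339

Derivation:
After event 0: A_seq=1125 A_ack=200 B_seq=200 B_ack=1000
After event 1: A_seq=1215 A_ack=200 B_seq=200 B_ack=1000
After event 2: A_seq=1215 A_ack=249 B_seq=249 B_ack=1000
After event 3: A_seq=1215 A_ack=249 B_seq=249 B_ack=1215
After event 4: A_seq=1215 A_ack=249 B_seq=249 B_ack=1215
After event 5: A_seq=1339 A_ack=249 B_seq=249 B_ack=1339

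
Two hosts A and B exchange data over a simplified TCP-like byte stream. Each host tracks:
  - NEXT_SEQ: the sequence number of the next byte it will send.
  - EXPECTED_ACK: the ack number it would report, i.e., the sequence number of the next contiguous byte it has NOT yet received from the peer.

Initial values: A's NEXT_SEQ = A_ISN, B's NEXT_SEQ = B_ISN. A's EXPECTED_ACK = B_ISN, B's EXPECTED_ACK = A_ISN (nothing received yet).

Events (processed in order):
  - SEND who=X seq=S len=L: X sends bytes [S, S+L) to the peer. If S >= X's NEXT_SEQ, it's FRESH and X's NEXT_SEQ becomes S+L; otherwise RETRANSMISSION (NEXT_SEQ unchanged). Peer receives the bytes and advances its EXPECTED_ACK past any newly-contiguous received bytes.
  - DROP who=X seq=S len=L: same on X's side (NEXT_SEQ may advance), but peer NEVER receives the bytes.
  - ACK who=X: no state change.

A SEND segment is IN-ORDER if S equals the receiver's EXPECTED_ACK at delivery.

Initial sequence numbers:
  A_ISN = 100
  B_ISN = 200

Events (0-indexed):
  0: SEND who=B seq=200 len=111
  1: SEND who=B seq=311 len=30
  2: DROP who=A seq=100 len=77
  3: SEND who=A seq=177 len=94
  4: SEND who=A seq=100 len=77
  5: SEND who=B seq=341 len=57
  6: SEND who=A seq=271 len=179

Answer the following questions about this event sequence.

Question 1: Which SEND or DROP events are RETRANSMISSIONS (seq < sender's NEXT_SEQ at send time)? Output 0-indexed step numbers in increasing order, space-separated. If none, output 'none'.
Step 0: SEND seq=200 -> fresh
Step 1: SEND seq=311 -> fresh
Step 2: DROP seq=100 -> fresh
Step 3: SEND seq=177 -> fresh
Step 4: SEND seq=100 -> retransmit
Step 5: SEND seq=341 -> fresh
Step 6: SEND seq=271 -> fresh

Answer: 4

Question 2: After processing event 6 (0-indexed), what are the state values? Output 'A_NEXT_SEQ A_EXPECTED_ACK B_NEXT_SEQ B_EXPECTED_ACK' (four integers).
After event 0: A_seq=100 A_ack=311 B_seq=311 B_ack=100
After event 1: A_seq=100 A_ack=341 B_seq=341 B_ack=100
After event 2: A_seq=177 A_ack=341 B_seq=341 B_ack=100
After event 3: A_seq=271 A_ack=341 B_seq=341 B_ack=100
After event 4: A_seq=271 A_ack=341 B_seq=341 B_ack=271
After event 5: A_seq=271 A_ack=398 B_seq=398 B_ack=271
After event 6: A_seq=450 A_ack=398 B_seq=398 B_ack=450

450 398 398 450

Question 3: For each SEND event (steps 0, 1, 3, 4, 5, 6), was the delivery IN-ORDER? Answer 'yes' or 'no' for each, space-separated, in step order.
Answer: yes yes no yes yes yes

Derivation:
Step 0: SEND seq=200 -> in-order
Step 1: SEND seq=311 -> in-order
Step 3: SEND seq=177 -> out-of-order
Step 4: SEND seq=100 -> in-order
Step 5: SEND seq=341 -> in-order
Step 6: SEND seq=271 -> in-order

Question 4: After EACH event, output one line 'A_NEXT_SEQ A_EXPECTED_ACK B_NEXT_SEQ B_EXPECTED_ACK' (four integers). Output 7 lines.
100 311 311 100
100 341 341 100
177 341 341 100
271 341 341 100
271 341 341 271
271 398 398 271
450 398 398 450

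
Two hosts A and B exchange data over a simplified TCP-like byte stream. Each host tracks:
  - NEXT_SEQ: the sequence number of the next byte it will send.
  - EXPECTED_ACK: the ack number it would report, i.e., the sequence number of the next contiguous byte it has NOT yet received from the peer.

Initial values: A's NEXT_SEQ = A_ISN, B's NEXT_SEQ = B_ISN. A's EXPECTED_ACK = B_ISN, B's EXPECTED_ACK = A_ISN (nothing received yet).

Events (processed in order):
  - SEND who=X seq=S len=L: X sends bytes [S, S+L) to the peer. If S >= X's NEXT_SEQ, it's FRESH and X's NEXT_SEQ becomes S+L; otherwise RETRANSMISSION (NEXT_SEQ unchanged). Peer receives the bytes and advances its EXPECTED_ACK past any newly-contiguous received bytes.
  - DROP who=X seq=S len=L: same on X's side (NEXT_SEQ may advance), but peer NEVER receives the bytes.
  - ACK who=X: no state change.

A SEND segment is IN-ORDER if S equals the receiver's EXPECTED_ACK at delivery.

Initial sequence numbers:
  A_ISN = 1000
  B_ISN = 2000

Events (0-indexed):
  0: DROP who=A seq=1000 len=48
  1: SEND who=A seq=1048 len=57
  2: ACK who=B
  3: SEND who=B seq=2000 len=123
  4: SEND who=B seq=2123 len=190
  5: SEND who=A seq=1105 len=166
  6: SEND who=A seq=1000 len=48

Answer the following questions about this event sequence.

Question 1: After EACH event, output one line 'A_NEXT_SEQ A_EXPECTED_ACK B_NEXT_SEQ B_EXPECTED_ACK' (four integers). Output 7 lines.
1048 2000 2000 1000
1105 2000 2000 1000
1105 2000 2000 1000
1105 2123 2123 1000
1105 2313 2313 1000
1271 2313 2313 1000
1271 2313 2313 1271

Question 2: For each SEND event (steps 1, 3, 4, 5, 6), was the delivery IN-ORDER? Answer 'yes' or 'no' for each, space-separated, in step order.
Answer: no yes yes no yes

Derivation:
Step 1: SEND seq=1048 -> out-of-order
Step 3: SEND seq=2000 -> in-order
Step 4: SEND seq=2123 -> in-order
Step 5: SEND seq=1105 -> out-of-order
Step 6: SEND seq=1000 -> in-order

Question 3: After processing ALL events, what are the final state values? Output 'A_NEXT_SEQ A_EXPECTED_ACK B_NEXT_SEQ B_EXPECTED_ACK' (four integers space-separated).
After event 0: A_seq=1048 A_ack=2000 B_seq=2000 B_ack=1000
After event 1: A_seq=1105 A_ack=2000 B_seq=2000 B_ack=1000
After event 2: A_seq=1105 A_ack=2000 B_seq=2000 B_ack=1000
After event 3: A_seq=1105 A_ack=2123 B_seq=2123 B_ack=1000
After event 4: A_seq=1105 A_ack=2313 B_seq=2313 B_ack=1000
After event 5: A_seq=1271 A_ack=2313 B_seq=2313 B_ack=1000
After event 6: A_seq=1271 A_ack=2313 B_seq=2313 B_ack=1271

Answer: 1271 2313 2313 1271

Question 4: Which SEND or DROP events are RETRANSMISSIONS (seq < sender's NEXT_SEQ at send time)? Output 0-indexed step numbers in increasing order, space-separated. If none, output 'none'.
Step 0: DROP seq=1000 -> fresh
Step 1: SEND seq=1048 -> fresh
Step 3: SEND seq=2000 -> fresh
Step 4: SEND seq=2123 -> fresh
Step 5: SEND seq=1105 -> fresh
Step 6: SEND seq=1000 -> retransmit

Answer: 6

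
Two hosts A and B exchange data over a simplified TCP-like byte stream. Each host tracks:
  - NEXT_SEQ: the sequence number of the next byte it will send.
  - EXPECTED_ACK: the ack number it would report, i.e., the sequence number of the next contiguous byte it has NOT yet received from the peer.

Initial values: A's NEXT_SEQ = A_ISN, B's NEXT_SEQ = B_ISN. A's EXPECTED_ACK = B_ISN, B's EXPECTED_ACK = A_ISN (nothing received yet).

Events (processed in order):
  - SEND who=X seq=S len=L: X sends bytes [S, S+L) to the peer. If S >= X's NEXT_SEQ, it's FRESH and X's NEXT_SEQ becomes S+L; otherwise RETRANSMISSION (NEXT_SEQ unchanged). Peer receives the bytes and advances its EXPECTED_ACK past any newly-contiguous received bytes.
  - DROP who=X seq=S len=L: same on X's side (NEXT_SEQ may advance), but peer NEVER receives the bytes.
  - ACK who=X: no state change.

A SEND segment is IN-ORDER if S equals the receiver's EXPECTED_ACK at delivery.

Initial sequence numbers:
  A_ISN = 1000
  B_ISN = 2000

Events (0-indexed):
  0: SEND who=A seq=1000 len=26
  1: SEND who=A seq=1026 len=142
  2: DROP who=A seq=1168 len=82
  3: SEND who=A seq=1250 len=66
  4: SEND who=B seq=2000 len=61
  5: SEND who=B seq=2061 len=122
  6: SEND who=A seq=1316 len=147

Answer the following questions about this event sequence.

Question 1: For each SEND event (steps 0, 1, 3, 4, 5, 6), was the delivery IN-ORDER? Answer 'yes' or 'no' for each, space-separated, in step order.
Answer: yes yes no yes yes no

Derivation:
Step 0: SEND seq=1000 -> in-order
Step 1: SEND seq=1026 -> in-order
Step 3: SEND seq=1250 -> out-of-order
Step 4: SEND seq=2000 -> in-order
Step 5: SEND seq=2061 -> in-order
Step 6: SEND seq=1316 -> out-of-order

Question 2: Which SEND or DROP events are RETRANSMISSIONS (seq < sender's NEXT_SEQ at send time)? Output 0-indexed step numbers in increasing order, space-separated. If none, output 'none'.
Step 0: SEND seq=1000 -> fresh
Step 1: SEND seq=1026 -> fresh
Step 2: DROP seq=1168 -> fresh
Step 3: SEND seq=1250 -> fresh
Step 4: SEND seq=2000 -> fresh
Step 5: SEND seq=2061 -> fresh
Step 6: SEND seq=1316 -> fresh

Answer: none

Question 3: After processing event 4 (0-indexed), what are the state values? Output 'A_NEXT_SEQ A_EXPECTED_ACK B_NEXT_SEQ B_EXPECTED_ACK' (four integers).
After event 0: A_seq=1026 A_ack=2000 B_seq=2000 B_ack=1026
After event 1: A_seq=1168 A_ack=2000 B_seq=2000 B_ack=1168
After event 2: A_seq=1250 A_ack=2000 B_seq=2000 B_ack=1168
After event 3: A_seq=1316 A_ack=2000 B_seq=2000 B_ack=1168
After event 4: A_seq=1316 A_ack=2061 B_seq=2061 B_ack=1168

1316 2061 2061 1168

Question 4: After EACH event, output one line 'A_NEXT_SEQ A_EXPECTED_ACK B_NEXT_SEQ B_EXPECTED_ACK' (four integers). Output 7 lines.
1026 2000 2000 1026
1168 2000 2000 1168
1250 2000 2000 1168
1316 2000 2000 1168
1316 2061 2061 1168
1316 2183 2183 1168
1463 2183 2183 1168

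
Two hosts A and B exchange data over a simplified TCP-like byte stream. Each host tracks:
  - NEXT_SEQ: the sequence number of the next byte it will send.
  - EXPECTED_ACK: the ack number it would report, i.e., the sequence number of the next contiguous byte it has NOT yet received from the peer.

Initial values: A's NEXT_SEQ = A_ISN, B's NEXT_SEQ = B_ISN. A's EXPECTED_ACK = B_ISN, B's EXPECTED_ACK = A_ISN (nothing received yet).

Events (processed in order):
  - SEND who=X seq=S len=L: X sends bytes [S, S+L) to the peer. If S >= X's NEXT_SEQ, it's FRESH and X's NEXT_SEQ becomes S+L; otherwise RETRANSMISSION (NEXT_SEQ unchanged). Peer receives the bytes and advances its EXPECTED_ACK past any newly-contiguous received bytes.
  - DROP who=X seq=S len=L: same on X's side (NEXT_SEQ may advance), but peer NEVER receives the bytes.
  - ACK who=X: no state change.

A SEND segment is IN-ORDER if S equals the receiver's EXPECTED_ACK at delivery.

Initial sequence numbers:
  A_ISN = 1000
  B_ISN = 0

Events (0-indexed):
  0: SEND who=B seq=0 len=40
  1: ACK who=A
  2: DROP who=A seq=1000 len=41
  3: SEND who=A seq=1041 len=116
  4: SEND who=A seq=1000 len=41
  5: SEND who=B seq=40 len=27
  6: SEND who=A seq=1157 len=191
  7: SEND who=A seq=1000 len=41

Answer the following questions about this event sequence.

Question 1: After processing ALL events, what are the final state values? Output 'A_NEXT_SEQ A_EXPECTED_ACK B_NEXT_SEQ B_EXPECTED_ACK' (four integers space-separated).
Answer: 1348 67 67 1348

Derivation:
After event 0: A_seq=1000 A_ack=40 B_seq=40 B_ack=1000
After event 1: A_seq=1000 A_ack=40 B_seq=40 B_ack=1000
After event 2: A_seq=1041 A_ack=40 B_seq=40 B_ack=1000
After event 3: A_seq=1157 A_ack=40 B_seq=40 B_ack=1000
After event 4: A_seq=1157 A_ack=40 B_seq=40 B_ack=1157
After event 5: A_seq=1157 A_ack=67 B_seq=67 B_ack=1157
After event 6: A_seq=1348 A_ack=67 B_seq=67 B_ack=1348
After event 7: A_seq=1348 A_ack=67 B_seq=67 B_ack=1348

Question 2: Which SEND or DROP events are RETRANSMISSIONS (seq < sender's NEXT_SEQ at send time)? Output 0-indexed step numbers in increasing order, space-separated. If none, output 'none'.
Answer: 4 7

Derivation:
Step 0: SEND seq=0 -> fresh
Step 2: DROP seq=1000 -> fresh
Step 3: SEND seq=1041 -> fresh
Step 4: SEND seq=1000 -> retransmit
Step 5: SEND seq=40 -> fresh
Step 6: SEND seq=1157 -> fresh
Step 7: SEND seq=1000 -> retransmit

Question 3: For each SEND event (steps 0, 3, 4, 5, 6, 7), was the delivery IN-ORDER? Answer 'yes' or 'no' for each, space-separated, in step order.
Answer: yes no yes yes yes no

Derivation:
Step 0: SEND seq=0 -> in-order
Step 3: SEND seq=1041 -> out-of-order
Step 4: SEND seq=1000 -> in-order
Step 5: SEND seq=40 -> in-order
Step 6: SEND seq=1157 -> in-order
Step 7: SEND seq=1000 -> out-of-order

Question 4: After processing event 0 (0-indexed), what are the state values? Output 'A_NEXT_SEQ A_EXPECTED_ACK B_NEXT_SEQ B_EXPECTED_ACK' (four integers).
After event 0: A_seq=1000 A_ack=40 B_seq=40 B_ack=1000

1000 40 40 1000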